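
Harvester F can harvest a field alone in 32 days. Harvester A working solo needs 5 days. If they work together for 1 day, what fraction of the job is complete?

37/160

Combined rate: 1/32 + 1/5 = (5 + 32)/160 = 37/160 per day.
In 1 day they complete 1·37/160 = 37/160 of the job.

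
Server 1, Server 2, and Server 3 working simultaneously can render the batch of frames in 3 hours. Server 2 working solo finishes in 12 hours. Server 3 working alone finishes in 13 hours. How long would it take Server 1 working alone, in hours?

52/9 hours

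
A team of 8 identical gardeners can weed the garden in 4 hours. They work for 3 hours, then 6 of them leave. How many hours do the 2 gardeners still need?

4 hours

One gardener does 1/32 of the job per hour.
After 3 hours with 8 gardeners, 3/4 is done (1/4 left).
With 2 gardeners the rate is 2/32 = 1/16, so the rest takes 1/4 ÷ 1/16 = 4 hours.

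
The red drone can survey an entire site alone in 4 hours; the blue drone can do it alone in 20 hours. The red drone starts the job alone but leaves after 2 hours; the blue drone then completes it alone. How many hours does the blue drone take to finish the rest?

In 2 hours the red drone does 2/4 = 1/2 of the job, leaving 1/2.
The blue drone works at 1/20 per hour, so finishing takes 1/2 ÷ 1/20 = 10 hours.

10 hours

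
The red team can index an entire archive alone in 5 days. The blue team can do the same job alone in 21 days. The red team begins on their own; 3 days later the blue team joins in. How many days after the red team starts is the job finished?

60/13 days

In the first 3 days the red team alone does 3/5 of the job, leaving 2/5.
Once everyone is working, combined rate: 1/5 + 1/21 = (21 + 5)/105 = 26/105 per day.
Remaining 2/5 at 26/105 per day takes 21/13 days.
Total from the start = 3 + 21/13 = 60/13 days.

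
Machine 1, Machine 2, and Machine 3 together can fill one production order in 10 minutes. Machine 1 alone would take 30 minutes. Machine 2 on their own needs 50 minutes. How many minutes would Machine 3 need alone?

150/7 minutes

Combined rate is 1/10 per minute.
Known contribution: 1/30 + 1/50 = (5 + 3)/150 = 8/150 = 4/75 per minute.
So Machine 3's rate is 1/10 − 4/75 = 7/150, meaning 150/7 minutes alone.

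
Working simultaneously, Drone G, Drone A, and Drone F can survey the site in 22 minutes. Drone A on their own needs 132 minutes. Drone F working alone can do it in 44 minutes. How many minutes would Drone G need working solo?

Combined rate is 1/22 per minute.
Known contribution: 1/132 + 1/44 = (1 + 3)/132 = 4/132 = 1/33 per minute.
So Drone G's rate is 1/22 − 1/33 = 1/66, meaning 66 minutes alone.

66 minutes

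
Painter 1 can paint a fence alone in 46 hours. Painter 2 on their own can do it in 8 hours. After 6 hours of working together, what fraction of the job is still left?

Combined rate: 1/46 + 1/8 = (4 + 23)/184 = 27/184 per hour.
In 6 hours they complete 6·27/184 = 81/92 of the job.
So 11/92 remains.

11/92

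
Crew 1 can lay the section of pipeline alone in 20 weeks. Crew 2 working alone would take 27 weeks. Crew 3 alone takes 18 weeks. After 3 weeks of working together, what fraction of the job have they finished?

77/180

Combined rate: 1/20 + 1/27 + 1/18 = (27 + 20 + 30)/540 = 77/540 per week.
In 3 weeks they complete 3·77/540 = 77/180 of the job.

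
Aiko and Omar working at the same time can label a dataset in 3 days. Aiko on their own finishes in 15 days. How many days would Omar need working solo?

Combined rate is 1/3 per day.
Known contribution: 1/15 per day.
So Omar's rate is 1/3 − 1/15 = 4/15, meaning 15/4 days alone.

15/4 days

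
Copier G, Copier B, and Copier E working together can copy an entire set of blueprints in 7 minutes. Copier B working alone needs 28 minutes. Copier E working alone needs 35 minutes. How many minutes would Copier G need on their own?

140/11 minutes

Combined rate is 1/7 per minute.
Known contribution: 1/28 + 1/35 = (5 + 4)/140 = 9/140 per minute.
So Copier G's rate is 1/7 − 9/140 = 11/140, meaning 140/11 minutes alone.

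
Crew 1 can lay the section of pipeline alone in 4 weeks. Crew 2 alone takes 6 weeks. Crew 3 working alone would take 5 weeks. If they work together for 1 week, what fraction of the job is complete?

37/60

Combined rate: 1/4 + 1/6 + 1/5 = (15 + 10 + 12)/60 = 37/60 per week.
In 1 week they complete 1·37/60 = 37/60 of the job.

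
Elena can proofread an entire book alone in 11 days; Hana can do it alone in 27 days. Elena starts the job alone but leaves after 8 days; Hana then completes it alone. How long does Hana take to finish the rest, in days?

81/11 days

In 8 days Elena does 8/11 of the job, leaving 3/11.
Hana works at 1/27 per day, so finishing takes 3/11 ÷ 1/27 = 81/11 days.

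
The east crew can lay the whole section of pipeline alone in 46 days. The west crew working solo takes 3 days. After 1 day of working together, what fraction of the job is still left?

89/138

Combined rate: 1/46 + 1/3 = (3 + 46)/138 = 49/138 per day.
In 1 day they complete 1·49/138 = 49/138 of the job.
So 89/138 remains.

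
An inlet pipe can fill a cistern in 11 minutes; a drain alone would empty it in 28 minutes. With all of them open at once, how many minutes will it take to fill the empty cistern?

Net rate = 1/11 − 1/28 = (28 − 11)/308 = 17/308 per minute.
Filling time = 1 ÷ (17/308) = 308/17 minutes.

308/17 minutes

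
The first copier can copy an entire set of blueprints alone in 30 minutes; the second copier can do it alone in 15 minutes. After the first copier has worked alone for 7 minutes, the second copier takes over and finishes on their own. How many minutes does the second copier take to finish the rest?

23/2 minutes

In 7 minutes the first copier does 7/30 of the job, leaving 23/30.
The second copier works at 1/15 per minute, so finishing takes 23/30 ÷ 1/15 = 23/2 minutes.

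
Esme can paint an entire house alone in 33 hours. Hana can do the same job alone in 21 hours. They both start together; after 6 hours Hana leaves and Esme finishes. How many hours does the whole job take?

In the first 6 hours the combined rate is 6/77, so 36/77 of the job is done, leaving 41/77.
After Hana leaves the rate is 1/33 per hour; the remaining 41/77 takes 123/7 hours.
Total = 6 + 123/7 = 165/7 hours.

165/7 hours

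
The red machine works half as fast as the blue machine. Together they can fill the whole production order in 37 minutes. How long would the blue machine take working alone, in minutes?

Let the blue machine's rate be r; then the red machine's rate is (1/2)r, so together (1/2 + 1)r = (3/2)r = 1/37.
Thus r = 2/111 per minute.
The blue machine alone: 111/2 minutes; the red machine alone: 111 minutes.

111/2 minutes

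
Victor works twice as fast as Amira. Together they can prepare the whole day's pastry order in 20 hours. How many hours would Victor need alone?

Let Amira's rate be r; then Victor's rate is 2r, so together (2 + 1)r = 3r = 1/20.
Thus r = 1/60 per hour.
Amira alone: 60 hours; Victor alone: 30 hours.

30 hours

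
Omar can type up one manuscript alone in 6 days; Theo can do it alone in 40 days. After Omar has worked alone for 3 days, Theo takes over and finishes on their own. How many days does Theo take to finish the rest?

20 days

In 3 days Omar does 3/6 = 1/2 of the job, leaving 1/2.
Theo works at 1/40 per day, so finishing takes 1/2 ÷ 1/40 = 20 days.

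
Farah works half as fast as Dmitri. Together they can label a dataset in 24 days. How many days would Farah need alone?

Let Dmitri's rate be r; then Farah's rate is (1/2)r, so together (1/2 + 1)r = (3/2)r = 1/24.
Thus r = 1/36 per day.
Dmitri alone: 36 days; Farah alone: 72 days.

72 days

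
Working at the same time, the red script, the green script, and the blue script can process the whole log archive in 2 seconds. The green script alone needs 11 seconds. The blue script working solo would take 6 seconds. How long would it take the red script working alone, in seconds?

Combined rate is 1/2 per second.
Known contribution: 1/11 + 1/6 = (6 + 11)/66 = 17/66 per second.
So the red script's rate is 1/2 − 17/66 = 8/33, meaning 33/8 seconds alone.

33/8 seconds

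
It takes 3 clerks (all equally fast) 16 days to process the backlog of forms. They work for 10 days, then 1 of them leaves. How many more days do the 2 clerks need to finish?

9 days

One clerk does 1/48 of the job per day.
After 10 days with 3 clerks, 5/8 is done (3/8 left).
With 2 clerks the rate is 2/48 = 1/24, so the rest takes 3/8 ÷ 1/24 = 9 days.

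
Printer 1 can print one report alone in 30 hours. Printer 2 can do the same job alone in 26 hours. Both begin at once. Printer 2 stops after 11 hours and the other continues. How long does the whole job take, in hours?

In the first 11 hours the combined rate is 14/195, so 154/195 of the job is done, leaving 41/195.
After printer 2 leaves the rate is 1/30 per hour; the remaining 41/195 takes 82/13 hours.
Total = 11 + 82/13 = 225/13 hours.

225/13 hours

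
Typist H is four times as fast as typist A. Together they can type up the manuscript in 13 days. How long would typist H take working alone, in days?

Let typist A's rate be r; then typist H's rate is 4r, so together (4 + 1)r = 5r = 1/13.
Thus r = 1/65 per day.
Typist A alone: 65 days; typist H alone: 65/4 days.

65/4 days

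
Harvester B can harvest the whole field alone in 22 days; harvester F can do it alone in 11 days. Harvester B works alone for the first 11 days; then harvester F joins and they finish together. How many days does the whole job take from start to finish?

44/3 days

In 11 days harvester B does 11/22 = 1/2 of the job, leaving 1/2.
Harvester B and harvester F together work at 3/22 per day, so finishing takes 1/2 ÷ 3/22 = 11/3 days.
Total time = 11 + 11/3 = 44/3 days.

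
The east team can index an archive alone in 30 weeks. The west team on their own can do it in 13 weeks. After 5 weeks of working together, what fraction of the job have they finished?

43/78

Combined rate: 1/30 + 1/13 = (13 + 30)/390 = 43/390 per week.
In 5 weeks they complete 5·43/390 = 43/78 of the job.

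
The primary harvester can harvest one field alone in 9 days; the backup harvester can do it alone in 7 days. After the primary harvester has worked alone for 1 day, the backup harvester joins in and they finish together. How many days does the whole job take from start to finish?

9/2 days

In 1 day the primary harvester does 1/9 of the job, leaving 8/9.
The primary harvester and the backup harvester together work at 16/63 per day, so finishing takes 8/9 ÷ 16/63 = 7/2 days.
Total time = 1 + 7/2 = 9/2 days.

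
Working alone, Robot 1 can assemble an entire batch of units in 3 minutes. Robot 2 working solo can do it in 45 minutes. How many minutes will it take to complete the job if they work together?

45/16 minutes

Combined rate: 1/3 + 1/45 = (15 + 1)/45 = 16/45 per minute.
Time = 1 ÷ (16/45) = 45/16 minutes.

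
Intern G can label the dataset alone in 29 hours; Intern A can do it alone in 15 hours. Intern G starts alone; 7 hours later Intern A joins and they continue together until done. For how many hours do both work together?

In 7 hours Intern G does 7/29 of the job, leaving 22/29.
Intern G and Intern A together work at 44/435 per hour, so finishing takes 22/29 ÷ 44/435 = 15/2 hours.

15/2 hours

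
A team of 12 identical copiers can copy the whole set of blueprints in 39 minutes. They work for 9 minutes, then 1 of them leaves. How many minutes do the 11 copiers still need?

360/11 minutes

One copier does 1/468 of the job per minute.
After 9 minutes with 12 copiers, 3/13 is done (10/13 left).
With 11 copiers the rate is 11/468, so the rest takes 10/13 ÷ 11/468 = 360/11 minutes.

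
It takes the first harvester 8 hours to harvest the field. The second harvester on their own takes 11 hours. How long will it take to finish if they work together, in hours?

88/19 hours

Combined rate: 1/8 + 1/11 = (11 + 8)/88 = 19/88 per hour.
Time = 1 ÷ (19/88) = 88/19 hours.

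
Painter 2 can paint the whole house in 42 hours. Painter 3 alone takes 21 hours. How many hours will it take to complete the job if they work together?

14 hours

Combined rate: 1/42 + 1/21 = (1 + 2)/42 = 3/42 = 1/14 per hour.
Time = 1 ÷ (1/14) = 14 hours.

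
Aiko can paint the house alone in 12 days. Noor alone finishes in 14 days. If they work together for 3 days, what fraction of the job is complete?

Combined rate: 1/12 + 1/14 = (7 + 6)/84 = 13/84 per day.
In 3 days they complete 3·13/84 = 13/28 of the job.

13/28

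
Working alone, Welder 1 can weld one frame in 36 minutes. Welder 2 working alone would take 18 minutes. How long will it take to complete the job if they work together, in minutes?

12 minutes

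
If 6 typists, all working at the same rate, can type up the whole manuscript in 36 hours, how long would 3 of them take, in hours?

Total work is 6·36 = 216 typist-hours.
With 3 typists: 216/3 = 72 hours.

72 hours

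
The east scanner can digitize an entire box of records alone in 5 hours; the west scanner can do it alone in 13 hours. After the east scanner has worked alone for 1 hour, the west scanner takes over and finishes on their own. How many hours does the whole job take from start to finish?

57/5 hours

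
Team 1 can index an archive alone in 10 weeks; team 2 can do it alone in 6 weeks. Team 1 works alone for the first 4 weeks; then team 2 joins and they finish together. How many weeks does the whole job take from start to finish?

25/4 weeks

In 4 weeks team 1 does 4/10 = 2/5 of the job, leaving 3/5.
Team 1 and team 2 together work at 4/15 per week, so finishing takes 3/5 ÷ 4/15 = 9/4 weeks.
Total time = 4 + 9/4 = 25/4 weeks.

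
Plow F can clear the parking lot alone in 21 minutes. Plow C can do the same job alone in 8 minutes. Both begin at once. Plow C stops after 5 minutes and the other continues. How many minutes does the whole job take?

63/8 minutes

In the first 5 minutes the combined rate is 29/168, so 145/168 of the job is done, leaving 23/168.
After Plow C leaves the rate is 1/21 per minute; the remaining 23/168 takes 23/8 minutes.
Total = 5 + 23/8 = 63/8 minutes.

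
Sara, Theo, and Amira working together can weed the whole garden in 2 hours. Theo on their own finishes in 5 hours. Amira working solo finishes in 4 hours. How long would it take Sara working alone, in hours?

Combined rate is 1/2 per hour.
Known contribution: 1/5 + 1/4 = (4 + 5)/20 = 9/20 per hour.
So Sara's rate is 1/2 − 9/20 = 1/20, meaning 20 hours alone.

20 hours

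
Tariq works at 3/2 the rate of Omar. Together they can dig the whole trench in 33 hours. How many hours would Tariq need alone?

55 hours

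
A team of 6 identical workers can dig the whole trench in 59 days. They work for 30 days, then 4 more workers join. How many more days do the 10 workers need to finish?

87/5 days

One worker does 1/354 of the job per day.
After 30 days with 6 workers, 30/59 is done (29/59 left).
With 10 workers the rate is 10/354 = 5/177, so the rest takes 29/59 ÷ 5/177 = 87/5 days.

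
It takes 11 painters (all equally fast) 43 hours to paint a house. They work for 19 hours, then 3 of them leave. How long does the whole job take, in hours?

One painter does 1/473 of the job per hour.
After 19 hours with 11 painters, 19/43 is done (24/43 left).
With 8 painters the rate is 8/473, so the rest takes 24/43 ÷ 8/473 = 33 hours.
Total = 19 + 33 = 52 hours.

52 hours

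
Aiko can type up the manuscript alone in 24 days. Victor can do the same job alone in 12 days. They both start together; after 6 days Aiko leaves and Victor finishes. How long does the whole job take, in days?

In the first 6 days the combined rate is 1/8, so 3/4 of the job is done, leaving 1/4.
After Aiko leaves the rate is 1/12 per day; the remaining 1/4 takes 3 days.
Total = 6 + 3 = 9 days.

9 days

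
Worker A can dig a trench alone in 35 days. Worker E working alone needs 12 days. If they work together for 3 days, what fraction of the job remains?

93/140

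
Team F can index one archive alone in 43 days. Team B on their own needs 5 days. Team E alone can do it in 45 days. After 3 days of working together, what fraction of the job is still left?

34/129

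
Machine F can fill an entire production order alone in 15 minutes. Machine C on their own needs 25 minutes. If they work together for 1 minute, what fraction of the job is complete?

8/75

Combined rate: 1/15 + 1/25 = (5 + 3)/75 = 8/75 per minute.
In 1 minute they complete 1·8/75 = 8/75 of the job.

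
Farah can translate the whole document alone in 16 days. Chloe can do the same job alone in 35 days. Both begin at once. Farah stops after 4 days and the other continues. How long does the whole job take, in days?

In the first 4 days the combined rate is 51/560, so 51/140 of the job is done, leaving 89/140.
After Farah leaves the rate is 1/35 per day; the remaining 89/140 takes 89/4 days.
Total = 4 + 89/4 = 105/4 days.

105/4 days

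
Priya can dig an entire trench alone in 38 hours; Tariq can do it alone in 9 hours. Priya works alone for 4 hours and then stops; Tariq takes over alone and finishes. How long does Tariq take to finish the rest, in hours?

In 4 hours Priya does 4/38 = 2/19 of the job, leaving 17/19.
Tariq works at 1/9 per hour, so finishing takes 17/19 ÷ 1/9 = 153/19 hours.

153/19 hours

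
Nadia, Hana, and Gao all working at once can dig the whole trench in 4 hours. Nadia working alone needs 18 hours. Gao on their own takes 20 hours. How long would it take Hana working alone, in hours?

90/13 hours

Combined rate is 1/4 per hour.
Known contribution: 1/18 + 1/20 = (10 + 9)/180 = 19/180 per hour.
So Hana's rate is 1/4 − 19/180 = 13/90, meaning 90/13 hours alone.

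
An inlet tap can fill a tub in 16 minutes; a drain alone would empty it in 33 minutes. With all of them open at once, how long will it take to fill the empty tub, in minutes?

528/17 minutes

Net rate = 1/16 − 1/33 = (33 − 16)/528 = 17/528 per minute.
Filling time = 1 ÷ (17/528) = 528/17 minutes.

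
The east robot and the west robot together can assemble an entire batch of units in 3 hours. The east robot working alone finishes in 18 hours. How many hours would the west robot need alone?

18/5 hours

Combined rate is 1/3 per hour.
Known contribution: 1/18 per hour.
So the west robot's rate is 1/3 − 1/18 = 5/18, meaning 18/5 hours alone.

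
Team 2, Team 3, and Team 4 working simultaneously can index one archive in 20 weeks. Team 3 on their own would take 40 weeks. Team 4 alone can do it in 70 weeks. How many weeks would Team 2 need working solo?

280/3 weeks

Combined rate is 1/20 per week.
Known contribution: 1/40 + 1/70 = (7 + 4)/280 = 11/280 per week.
So Team 2's rate is 1/20 − 11/280 = 3/280, meaning 280/3 weeks alone.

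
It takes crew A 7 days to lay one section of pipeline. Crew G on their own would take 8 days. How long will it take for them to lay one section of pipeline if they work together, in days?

Combined rate: 1/7 + 1/8 = (8 + 7)/56 = 15/56 per day.
Time = 1 ÷ (15/56) = 56/15 days.

56/15 days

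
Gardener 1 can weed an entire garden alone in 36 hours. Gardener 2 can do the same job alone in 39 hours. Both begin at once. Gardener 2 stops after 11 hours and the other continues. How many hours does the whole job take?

336/13 hours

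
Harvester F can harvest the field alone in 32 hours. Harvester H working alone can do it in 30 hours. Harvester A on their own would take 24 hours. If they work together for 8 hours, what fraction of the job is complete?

17/20

Combined rate: 1/32 + 1/30 + 1/24 = (15 + 16 + 20)/480 = 51/480 = 17/160 per hour.
In 8 hours they complete 8·17/160 = 17/20 of the job.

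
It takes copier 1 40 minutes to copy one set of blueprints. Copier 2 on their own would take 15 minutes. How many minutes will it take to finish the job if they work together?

Combined rate: 1/40 + 1/15 = (3 + 8)/120 = 11/120 per minute.
Time = 1 ÷ (11/120) = 120/11 minutes.

120/11 minutes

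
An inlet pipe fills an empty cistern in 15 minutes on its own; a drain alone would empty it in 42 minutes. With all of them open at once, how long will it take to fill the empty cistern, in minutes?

70/3 minutes

Net rate = 1/15 − 1/42 = (14 − 5)/210 = 9/210 = 3/70 per minute.
Filling time = 1 ÷ (3/70) = 70/3 minutes.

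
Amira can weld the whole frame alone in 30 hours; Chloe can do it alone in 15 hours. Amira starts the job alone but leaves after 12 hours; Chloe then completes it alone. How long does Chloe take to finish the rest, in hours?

9 hours

In 12 hours Amira does 12/30 = 2/5 of the job, leaving 3/5.
Chloe works at 1/15 per hour, so finishing takes 3/5 ÷ 1/15 = 9 hours.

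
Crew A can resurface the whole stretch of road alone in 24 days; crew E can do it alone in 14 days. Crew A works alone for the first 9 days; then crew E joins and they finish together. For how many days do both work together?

105/19 days

In 9 days crew A does 9/24 = 3/8 of the job, leaving 5/8.
Crew A and crew E together work at 19/168 per day, so finishing takes 5/8 ÷ 19/168 = 105/19 days.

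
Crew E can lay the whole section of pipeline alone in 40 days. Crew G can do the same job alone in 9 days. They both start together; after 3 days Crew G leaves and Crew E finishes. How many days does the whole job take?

80/3 days

In the first 3 days the combined rate is 49/360, so 49/120 of the job is done, leaving 71/120.
After Crew G leaves the rate is 1/40 per day; the remaining 71/120 takes 71/3 days.
Total = 3 + 71/3 = 80/3 days.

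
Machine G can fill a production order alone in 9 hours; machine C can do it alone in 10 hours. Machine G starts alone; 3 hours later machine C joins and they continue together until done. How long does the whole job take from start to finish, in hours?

117/19 hours

In 3 hours machine G does 3/9 = 1/3 of the job, leaving 2/3.
Machine G and machine C together work at 19/90 per hour, so finishing takes 2/3 ÷ 19/90 = 60/19 hours.
Total time = 3 + 60/19 = 117/19 hours.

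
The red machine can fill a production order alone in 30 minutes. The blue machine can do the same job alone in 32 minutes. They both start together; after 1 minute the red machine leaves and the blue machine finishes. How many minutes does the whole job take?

In the first 1 minute the combined rate is 31/480, so 31/480 of the job is done, leaving 449/480.
After the red machine leaves the rate is 1/32 per minute; the remaining 449/480 takes 449/15 minutes.
Total = 1 + 449/15 = 464/15 minutes.

464/15 minutes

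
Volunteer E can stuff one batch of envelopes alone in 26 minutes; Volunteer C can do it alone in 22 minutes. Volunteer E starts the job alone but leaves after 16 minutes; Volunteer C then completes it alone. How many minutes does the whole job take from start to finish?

318/13 minutes

In 16 minutes Volunteer E does 16/26 = 8/13 of the job, leaving 5/13.
Volunteer C works at 1/22 per minute, so finishing takes 5/13 ÷ 1/22 = 110/13 minutes.
Total time = 16 + 110/13 = 318/13 minutes.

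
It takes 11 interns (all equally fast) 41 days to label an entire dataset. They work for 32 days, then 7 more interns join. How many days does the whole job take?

One intern does 1/451 of the job per day.
After 32 days with 11 interns, 32/41 is done (9/41 left).
With 18 interns the rate is 18/451, so the rest takes 9/41 ÷ 18/451 = 11/2 days.
Total = 32 + 11/2 = 75/2 days.

75/2 days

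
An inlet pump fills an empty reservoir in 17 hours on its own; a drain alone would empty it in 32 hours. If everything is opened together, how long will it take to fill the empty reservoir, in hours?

Net rate = 1/17 − 1/32 = (32 − 17)/544 = 15/544 per hour.
Filling time = 1 ÷ (15/544) = 544/15 hours.

544/15 hours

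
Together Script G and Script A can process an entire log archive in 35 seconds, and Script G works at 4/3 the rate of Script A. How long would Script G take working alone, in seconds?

Let Script A's rate be r; then Script G's rate is (4/3)r, so together (4/3 + 1)r = (7/3)r = 1/35.
Thus r = 3/245 per second.
Script A alone: 245/3 seconds; Script G alone: 245/4 seconds.

245/4 seconds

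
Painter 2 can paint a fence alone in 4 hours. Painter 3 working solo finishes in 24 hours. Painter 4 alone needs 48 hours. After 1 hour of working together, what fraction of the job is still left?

11/16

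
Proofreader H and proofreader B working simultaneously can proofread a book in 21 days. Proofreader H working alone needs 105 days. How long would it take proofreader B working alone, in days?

Combined rate is 1/21 per day.
Known contribution: 1/105 per day.
So proofreader B's rate is 1/21 − 1/105 = 4/105, meaning 105/4 days alone.

105/4 days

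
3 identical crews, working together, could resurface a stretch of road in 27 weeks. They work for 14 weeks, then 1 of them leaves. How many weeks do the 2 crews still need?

39/2 weeks

One crew does 1/81 of the job per week.
After 14 weeks with 3 crews, 14/27 is done (13/27 left).
With 2 crews the rate is 2/81, so the rest takes 13/27 ÷ 2/81 = 39/2 weeks.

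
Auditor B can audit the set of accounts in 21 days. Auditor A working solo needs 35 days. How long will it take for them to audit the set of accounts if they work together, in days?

105/8 days

Combined rate: 1/21 + 1/35 = (5 + 3)/105 = 8/105 per day.
Time = 1 ÷ (8/105) = 105/8 days.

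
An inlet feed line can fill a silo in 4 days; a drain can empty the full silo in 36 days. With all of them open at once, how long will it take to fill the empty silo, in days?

Net rate = 1/4 − 1/36 = (9 − 1)/36 = 8/36 = 2/9 per day.
Filling time = 1 ÷ (2/9) = 9/2 days.

9/2 days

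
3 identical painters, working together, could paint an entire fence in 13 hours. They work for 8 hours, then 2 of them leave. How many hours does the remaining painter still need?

One painter does 1/39 of the job per hour.
After 8 hours with 3 painters, 8/13 is done (5/13 left).
With 1 painter the rate is 1/39, so the rest takes 5/13 ÷ 1/39 = 15 hours.

15 hours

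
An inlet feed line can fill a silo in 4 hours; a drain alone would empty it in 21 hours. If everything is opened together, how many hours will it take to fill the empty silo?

84/17 hours

Net rate = 1/4 − 1/21 = (21 − 4)/84 = 17/84 per hour.
Filling time = 1 ÷ (17/84) = 84/17 hours.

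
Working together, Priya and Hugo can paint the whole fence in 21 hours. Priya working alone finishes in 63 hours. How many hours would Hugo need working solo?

63/2 hours

Combined rate is 1/21 per hour.
Known contribution: 1/63 per hour.
So Hugo's rate is 1/21 − 1/63 = 2/63, meaning 63/2 hours alone.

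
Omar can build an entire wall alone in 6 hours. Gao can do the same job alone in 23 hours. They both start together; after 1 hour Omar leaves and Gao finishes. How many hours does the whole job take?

115/6 hours

In the first 1 hour the combined rate is 29/138, so 29/138 of the job is done, leaving 109/138.
After Omar leaves the rate is 1/23 per hour; the remaining 109/138 takes 109/6 hours.
Total = 1 + 109/6 = 115/6 hours.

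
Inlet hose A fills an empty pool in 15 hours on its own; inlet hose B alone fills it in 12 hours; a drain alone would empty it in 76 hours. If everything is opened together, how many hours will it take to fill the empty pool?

95/13 hours

Net rate = 1/15 + 1/12 − 1/76 = (76 + 95 − 15)/1140 = 156/1140 = 13/95 per hour.
Filling time = 1 ÷ (13/95) = 95/13 hours.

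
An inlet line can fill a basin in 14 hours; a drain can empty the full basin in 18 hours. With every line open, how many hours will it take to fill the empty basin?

63 hours

Net rate = 1/14 − 1/18 = (9 − 7)/126 = 2/126 = 1/63 per hour.
Filling time = 1 ÷ (1/63) = 63 hours.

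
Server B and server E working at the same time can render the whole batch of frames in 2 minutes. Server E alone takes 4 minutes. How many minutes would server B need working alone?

4 minutes

Combined rate is 1/2 per minute.
Known contribution: 1/4 per minute.
So server B's rate is 1/2 − 1/4 = 1/4, meaning 4 minutes alone.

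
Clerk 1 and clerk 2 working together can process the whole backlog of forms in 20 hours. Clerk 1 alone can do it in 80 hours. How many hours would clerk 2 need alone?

80/3 hours

Combined rate is 1/20 per hour.
Known contribution: 1/80 per hour.
So clerk 2's rate is 1/20 − 1/80 = 3/80, meaning 80/3 hours alone.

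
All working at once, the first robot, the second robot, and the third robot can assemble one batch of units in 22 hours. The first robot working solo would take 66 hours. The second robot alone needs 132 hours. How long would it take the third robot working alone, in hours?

Combined rate is 1/22 per hour.
Known contribution: 1/66 + 1/132 = (2 + 1)/132 = 3/132 = 1/44 per hour.
So the third robot's rate is 1/22 − 1/44 = 1/44, meaning 44 hours alone.

44 hours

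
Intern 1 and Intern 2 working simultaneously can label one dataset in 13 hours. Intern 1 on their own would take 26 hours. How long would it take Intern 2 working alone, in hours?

Combined rate is 1/13 per hour.
Known contribution: 1/26 per hour.
So Intern 2's rate is 1/13 − 1/26 = 1/26, meaning 26 hours alone.

26 hours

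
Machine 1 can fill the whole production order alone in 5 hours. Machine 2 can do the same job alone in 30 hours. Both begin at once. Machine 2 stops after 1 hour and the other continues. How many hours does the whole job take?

In the first 1 hour the combined rate is 7/30, so 7/30 of the job is done, leaving 23/30.
After machine 2 leaves the rate is 1/5 per hour; the remaining 23/30 takes 23/6 hours.
Total = 1 + 23/6 = 29/6 hours.

29/6 hours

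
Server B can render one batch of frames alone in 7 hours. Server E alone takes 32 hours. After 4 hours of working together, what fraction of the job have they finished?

39/56

Combined rate: 1/7 + 1/32 = (32 + 7)/224 = 39/224 per hour.
In 4 hours they complete 4·39/224 = 39/56 of the job.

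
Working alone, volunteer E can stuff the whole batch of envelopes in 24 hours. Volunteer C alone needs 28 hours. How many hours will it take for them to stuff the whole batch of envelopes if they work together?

With two workers the combined time is the product over the sum: 24·28/(24+28) = 672/52 = 168/13 hours.

168/13 hours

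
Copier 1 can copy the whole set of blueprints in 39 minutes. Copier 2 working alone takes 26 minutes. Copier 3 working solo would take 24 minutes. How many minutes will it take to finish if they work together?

104/11 minutes

Combined rate: 1/39 + 1/26 + 1/24 = (8 + 12 + 13)/312 = 33/312 = 11/104 per minute.
Time = 1 ÷ (11/104) = 104/11 minutes.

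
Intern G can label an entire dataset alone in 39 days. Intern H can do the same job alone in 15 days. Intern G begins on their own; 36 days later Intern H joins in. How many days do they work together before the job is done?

In the first 36 days Intern G alone does 36/39 = 12/13 of the job, leaving 1/13.
Once everyone is working, combined rate: 1/39 + 1/15 = (5 + 13)/195 = 18/195 = 6/65 per day.
Remaining 1/13 at 6/65 per day takes 5/6 days.

5/6 days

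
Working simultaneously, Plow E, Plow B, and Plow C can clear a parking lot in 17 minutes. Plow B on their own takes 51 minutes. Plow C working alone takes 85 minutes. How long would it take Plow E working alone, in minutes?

Combined rate is 1/17 per minute.
Known contribution: 1/51 + 1/85 = (5 + 3)/255 = 8/255 per minute.
So Plow E's rate is 1/17 − 8/255 = 7/255, meaning 255/7 minutes alone.

255/7 minutes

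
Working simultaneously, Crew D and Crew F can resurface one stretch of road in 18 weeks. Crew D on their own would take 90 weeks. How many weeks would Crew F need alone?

Combined rate is 1/18 per week.
Known contribution: 1/90 per week.
So Crew F's rate is 1/18 − 1/90 = 2/45, meaning 45/2 weeks alone.

45/2 weeks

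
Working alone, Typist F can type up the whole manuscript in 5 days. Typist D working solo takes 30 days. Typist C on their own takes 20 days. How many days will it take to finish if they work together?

60/17 days

Combined rate: 1/5 + 1/30 + 1/20 = (12 + 2 + 3)/60 = 17/60 per day.
Time = 1 ÷ (17/60) = 60/17 days.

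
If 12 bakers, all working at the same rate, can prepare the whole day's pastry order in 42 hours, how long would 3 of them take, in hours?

Total work is 12·42 = 504 baker-hours.
With 3 bakers: 504/3 = 168 hours.

168 hours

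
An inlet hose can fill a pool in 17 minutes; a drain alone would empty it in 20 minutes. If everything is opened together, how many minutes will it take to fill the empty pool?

Net rate = 1/17 − 1/20 = (20 − 17)/340 = 3/340 per minute.
Filling time = 1 ÷ (3/340) = 340/3 minutes.

340/3 minutes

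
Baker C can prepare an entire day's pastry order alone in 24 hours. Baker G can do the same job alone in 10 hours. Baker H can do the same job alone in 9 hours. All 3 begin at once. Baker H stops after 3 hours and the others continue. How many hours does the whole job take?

80/17 hours

In the first 3 hours the combined rate is 91/360, so 91/120 of the job is done, leaving 29/120.
After Baker H leaves the rate is 17/120 per hour; the remaining 29/120 takes 29/17 hours.
Total = 3 + 29/17 = 80/17 hours.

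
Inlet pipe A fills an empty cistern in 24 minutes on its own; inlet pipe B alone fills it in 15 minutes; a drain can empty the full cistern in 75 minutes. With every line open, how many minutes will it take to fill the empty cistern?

200/19 minutes

Net rate = 1/24 + 1/15 − 1/75 = (25 + 40 − 8)/600 = 57/600 = 19/200 per minute.
Filling time = 1 ÷ (19/200) = 200/19 minutes.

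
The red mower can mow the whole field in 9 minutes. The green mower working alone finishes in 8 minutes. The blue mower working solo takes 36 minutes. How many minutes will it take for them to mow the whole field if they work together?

Combined rate: 1/9 + 1/8 + 1/36 = (8 + 9 + 2)/72 = 19/72 per minute.
Time = 1 ÷ (19/72) = 72/19 minutes.

72/19 minutes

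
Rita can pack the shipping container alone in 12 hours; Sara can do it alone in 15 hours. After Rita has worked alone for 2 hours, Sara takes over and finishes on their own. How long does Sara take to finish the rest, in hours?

25/2 hours

In 2 hours Rita does 2/12 = 1/6 of the job, leaving 5/6.
Sara works at 1/15 per hour, so finishing takes 5/6 ÷ 1/15 = 25/2 hours.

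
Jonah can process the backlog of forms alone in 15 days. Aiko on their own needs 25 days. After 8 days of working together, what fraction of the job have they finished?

64/75

Combined rate: 1/15 + 1/25 = (5 + 3)/75 = 8/75 per day.
In 8 days they complete 8·8/75 = 64/75 of the job.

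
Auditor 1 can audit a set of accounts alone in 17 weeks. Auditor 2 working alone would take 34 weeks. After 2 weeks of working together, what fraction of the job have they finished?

Combined rate: 1/17 + 1/34 = (2 + 1)/34 = 3/34 per week.
In 2 weeks they complete 2·3/34 = 3/17 of the job.

3/17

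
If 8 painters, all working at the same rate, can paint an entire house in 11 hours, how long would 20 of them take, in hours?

22/5 hours

Total work is 8·11 = 88 painter-hours.
With 20 painters: 88/20 = 22/5 hours.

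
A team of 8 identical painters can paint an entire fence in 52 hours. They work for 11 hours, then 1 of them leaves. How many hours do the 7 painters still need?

328/7 hours

One painter does 1/416 of the job per hour.
After 11 hours with 8 painters, 11/52 is done (41/52 left).
With 7 painters the rate is 7/416, so the rest takes 41/52 ÷ 7/416 = 328/7 hours.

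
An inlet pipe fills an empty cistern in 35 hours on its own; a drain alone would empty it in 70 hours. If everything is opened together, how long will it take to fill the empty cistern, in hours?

70 hours

Net rate = 1/35 − 1/70 = (2 − 1)/70 = 1/70 per hour.
Filling time = 1 ÷ (1/70) = 70 hours.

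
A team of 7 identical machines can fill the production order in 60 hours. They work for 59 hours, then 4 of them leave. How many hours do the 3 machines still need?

One machine does 1/420 of the job per hour.
After 59 hours with 7 machines, 59/60 is done (1/60 left).
With 3 machines the rate is 3/420 = 1/140, so the rest takes 1/60 ÷ 1/140 = 7/3 hours.

7/3 hours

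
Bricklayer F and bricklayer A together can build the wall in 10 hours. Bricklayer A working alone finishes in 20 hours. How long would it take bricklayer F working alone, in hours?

Combined rate is 1/10 per hour.
Known contribution: 1/20 per hour.
So bricklayer F's rate is 1/10 − 1/20 = 1/20, meaning 20 hours alone.

20 hours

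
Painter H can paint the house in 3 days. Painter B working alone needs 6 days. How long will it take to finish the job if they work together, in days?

2 days

Combined rate: 1/3 + 1/6 = (2 + 1)/6 = 3/6 = 1/2 per day.
Time = 1 ÷ (1/2) = 2 days.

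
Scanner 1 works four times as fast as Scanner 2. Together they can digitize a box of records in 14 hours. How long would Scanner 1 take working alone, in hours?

Let Scanner 2's rate be r; then Scanner 1's rate is 4r, so together (4 + 1)r = 5r = 1/14.
Thus r = 1/70 per hour.
Scanner 2 alone: 70 hours; Scanner 1 alone: 35/2 hours.

35/2 hours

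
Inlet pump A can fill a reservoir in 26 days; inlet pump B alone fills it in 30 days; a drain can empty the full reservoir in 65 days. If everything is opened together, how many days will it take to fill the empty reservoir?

Net rate = 1/26 + 1/30 − 1/65 = (15 + 13 − 6)/390 = 22/390 = 11/195 per day.
Filling time = 1 ÷ (11/195) = 195/11 days.

195/11 days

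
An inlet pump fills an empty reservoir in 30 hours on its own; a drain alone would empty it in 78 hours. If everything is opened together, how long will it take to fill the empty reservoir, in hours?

195/4 hours

Net rate = 1/30 − 1/78 = (13 − 5)/390 = 8/390 = 4/195 per hour.
Filling time = 1 ÷ (4/195) = 195/4 hours.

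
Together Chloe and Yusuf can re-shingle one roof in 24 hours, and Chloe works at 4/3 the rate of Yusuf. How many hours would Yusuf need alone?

Let Yusuf's rate be r; then Chloe's rate is (4/3)r, so together (4/3 + 1)r = (7/3)r = 1/24.
Thus r = 1/56 per hour.
Yusuf alone: 56 hours; Chloe alone: 42 hours.

56 hours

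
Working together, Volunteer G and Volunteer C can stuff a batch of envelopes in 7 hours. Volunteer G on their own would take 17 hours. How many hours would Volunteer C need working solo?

Combined rate is 1/7 per hour.
Known contribution: 1/17 per hour.
So Volunteer C's rate is 1/7 − 1/17 = 10/119, meaning 119/10 hours alone.

119/10 hours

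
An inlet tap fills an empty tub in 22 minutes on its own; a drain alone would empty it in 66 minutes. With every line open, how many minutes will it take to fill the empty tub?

33 minutes

Net rate = 1/22 − 1/66 = (3 − 1)/66 = 2/66 = 1/33 per minute.
Filling time = 1 ÷ (1/33) = 33 minutes.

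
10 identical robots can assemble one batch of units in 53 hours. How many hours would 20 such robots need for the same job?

Total work is 10·53 = 530 robot-hours.
With 20 robots: 530/20 = 53/2 hours.

53/2 hours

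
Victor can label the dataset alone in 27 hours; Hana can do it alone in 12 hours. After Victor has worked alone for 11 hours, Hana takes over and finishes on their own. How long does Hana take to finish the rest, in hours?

In 11 hours Victor does 11/27 of the job, leaving 16/27.
Hana works at 1/12 per hour, so finishing takes 16/27 ÷ 1/12 = 64/9 hours.

64/9 hours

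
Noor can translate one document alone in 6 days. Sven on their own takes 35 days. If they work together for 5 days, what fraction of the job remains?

1/42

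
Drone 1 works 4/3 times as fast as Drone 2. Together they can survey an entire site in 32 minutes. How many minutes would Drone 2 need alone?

224/3 minutes

Let Drone 2's rate be r; then Drone 1's rate is (4/3)r, so together (4/3 + 1)r = (7/3)r = 1/32.
Thus r = 3/224 per minute.
Drone 2 alone: 224/3 minutes; Drone 1 alone: 56 minutes.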